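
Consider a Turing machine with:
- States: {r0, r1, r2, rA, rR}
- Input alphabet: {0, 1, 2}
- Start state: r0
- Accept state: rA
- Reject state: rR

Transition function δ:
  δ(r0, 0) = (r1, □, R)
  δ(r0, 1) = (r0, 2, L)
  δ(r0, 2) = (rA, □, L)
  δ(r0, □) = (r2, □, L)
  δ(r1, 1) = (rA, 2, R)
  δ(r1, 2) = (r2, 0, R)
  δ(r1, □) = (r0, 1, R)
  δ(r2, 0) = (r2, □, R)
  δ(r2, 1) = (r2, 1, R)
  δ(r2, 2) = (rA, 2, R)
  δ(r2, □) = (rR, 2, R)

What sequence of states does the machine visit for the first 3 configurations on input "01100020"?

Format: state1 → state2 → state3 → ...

Execution trace:
Initial: [r0]01100020
Step 1: δ(r0, 0) = (r1, □, R) → □[r1]1100020
Step 2: δ(r1, 1) = (rA, 2, R) → □2[rA]100020

The machine reaches the accept state rA and halts.

State sequence: r0 → r1 → rA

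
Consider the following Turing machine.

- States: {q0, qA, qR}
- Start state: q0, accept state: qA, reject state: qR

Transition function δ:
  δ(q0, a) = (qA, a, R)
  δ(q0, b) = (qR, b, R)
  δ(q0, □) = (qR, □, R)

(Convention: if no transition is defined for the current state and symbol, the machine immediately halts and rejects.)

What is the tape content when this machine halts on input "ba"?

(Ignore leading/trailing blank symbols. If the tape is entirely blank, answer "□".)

Execution trace:
Initial: [q0]ba
Step 1: δ(q0, b) = (qR, b, R) → b[qR]a

The machine reaches the reject state qR and halts.

Final tape (ignoring leading/trailing blanks): ba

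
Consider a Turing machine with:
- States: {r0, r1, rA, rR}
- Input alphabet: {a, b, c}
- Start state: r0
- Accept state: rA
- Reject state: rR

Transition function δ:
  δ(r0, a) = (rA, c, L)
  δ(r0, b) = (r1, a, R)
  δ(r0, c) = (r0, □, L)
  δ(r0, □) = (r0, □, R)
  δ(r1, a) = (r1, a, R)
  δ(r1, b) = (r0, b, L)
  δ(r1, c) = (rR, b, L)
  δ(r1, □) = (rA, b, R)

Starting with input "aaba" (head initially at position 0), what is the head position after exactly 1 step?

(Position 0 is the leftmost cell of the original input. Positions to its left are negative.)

Execution trace (head position shown):
Step 0: [r0]aaba  (head at position 0)
Step 1: move left → [rA]□caba  (head at position -1)

After 1 step, the head is at position -1.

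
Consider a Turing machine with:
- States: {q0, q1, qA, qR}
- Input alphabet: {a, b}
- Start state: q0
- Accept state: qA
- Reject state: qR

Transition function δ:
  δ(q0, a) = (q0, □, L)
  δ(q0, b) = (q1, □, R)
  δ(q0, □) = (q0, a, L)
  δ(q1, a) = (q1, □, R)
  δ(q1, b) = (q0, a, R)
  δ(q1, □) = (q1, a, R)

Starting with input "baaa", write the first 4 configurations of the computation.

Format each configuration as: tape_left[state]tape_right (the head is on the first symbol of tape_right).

Transitions applied:
Step 1: δ(q0, b) = (q1, □, R)
Step 2: δ(q1, a) = (q1, □, R)
Step 3: δ(q1, a) = (q1, □, R)

The first 4 configurations are:
[q0]baaa ⊢ □[q1]aaa ⊢ □□[q1]aa ⊢ □□□[q1]a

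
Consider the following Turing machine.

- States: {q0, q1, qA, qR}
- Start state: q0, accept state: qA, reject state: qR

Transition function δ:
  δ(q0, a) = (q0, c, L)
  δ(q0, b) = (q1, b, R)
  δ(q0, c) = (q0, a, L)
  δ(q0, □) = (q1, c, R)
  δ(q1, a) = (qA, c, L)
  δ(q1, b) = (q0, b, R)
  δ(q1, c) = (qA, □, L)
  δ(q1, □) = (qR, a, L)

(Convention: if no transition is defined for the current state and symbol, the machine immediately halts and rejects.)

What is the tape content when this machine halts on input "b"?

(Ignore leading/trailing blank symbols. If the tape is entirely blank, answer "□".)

Execution trace:
Initial: [q0]b
Step 1: δ(q0, b) = (q1, b, R) → b[q1]□
Step 2: δ(q1, □) = (qR, a, L) → [qR]ba

The machine reaches the reject state qR and halts.

Final tape (ignoring leading/trailing blanks): ba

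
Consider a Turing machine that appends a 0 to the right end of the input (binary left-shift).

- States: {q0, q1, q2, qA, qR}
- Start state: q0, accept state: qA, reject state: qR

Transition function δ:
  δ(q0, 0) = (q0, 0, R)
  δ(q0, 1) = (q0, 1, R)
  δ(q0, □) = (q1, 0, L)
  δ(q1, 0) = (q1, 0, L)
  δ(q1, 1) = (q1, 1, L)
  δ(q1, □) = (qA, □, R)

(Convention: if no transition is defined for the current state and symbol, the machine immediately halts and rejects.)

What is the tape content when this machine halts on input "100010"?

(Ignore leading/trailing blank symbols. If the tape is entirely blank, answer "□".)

Execution trace:
Initial: [q0]100010
Step 1: δ(q0, 1) = (q0, 1, R) → 1[q0]00010
Step 2: δ(q0, 0) = (q0, 0, R) → 10[q0]0010
Step 3: δ(q0, 0) = (q0, 0, R) → 100[q0]010
Step 4: δ(q0, 0) = (q0, 0, R) → 1000[q0]10
Step 5: δ(q0, 1) = (q0, 1, R) → 10001[q0]0
Step 6: δ(q0, 0) = (q0, 0, R) → 100010[q0]□
Step 7: δ(q0, □) = (q1, 0, L) → 10001[q1]00
Step 8: δ(q1, 0) = (q1, 0, L) → 1000[q1]100
Step 9: δ(q1, 1) = (q1, 1, L) → 100[q1]0100
Step 10: δ(q1, 0) = (q1, 0, L) → 10[q1]00100
Step 11: δ(q1, 0) = (q1, 0, L) → 1[q1]000100
Step 12: δ(q1, 0) = (q1, 0, L) → [q1]1000100
Step 13: δ(q1, 1) = (q1, 1, L) → [q1]□1000100
Step 14: δ(q1, □) = (qA, □, R) → □[qA]1000100

The machine reaches the accept state qA and halts.

Final tape (ignoring leading/trailing blanks): 1000100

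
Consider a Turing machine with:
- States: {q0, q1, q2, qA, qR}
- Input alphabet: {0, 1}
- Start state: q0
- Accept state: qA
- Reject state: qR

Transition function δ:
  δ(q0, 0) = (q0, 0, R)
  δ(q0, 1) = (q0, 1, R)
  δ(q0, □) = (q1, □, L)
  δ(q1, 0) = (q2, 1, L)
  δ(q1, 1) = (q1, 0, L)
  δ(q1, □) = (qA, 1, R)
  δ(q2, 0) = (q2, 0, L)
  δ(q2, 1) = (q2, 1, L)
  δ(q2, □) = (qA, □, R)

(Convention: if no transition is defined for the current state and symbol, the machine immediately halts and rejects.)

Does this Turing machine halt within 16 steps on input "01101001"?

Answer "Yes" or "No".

Execution trace:
Initial: [q0]01101001
Step 1: δ(q0, 0) = (q0, 0, R) → 0[q0]1101001
Step 2: δ(q0, 1) = (q0, 1, R) → 01[q0]101001
Step 3: δ(q0, 1) = (q0, 1, R) → 011[q0]01001
Step 4: δ(q0, 0) = (q0, 0, R) → 0110[q0]1001
Step 5: δ(q0, 1) = (q0, 1, R) → 01101[q0]001
Step 6: δ(q0, 0) = (q0, 0, R) → 011010[q0]01
Step 7: δ(q0, 0) = (q0, 0, R) → 0110100[q0]1
Step 8: δ(q0, 1) = (q0, 1, R) → 01101001[q0]□
Step 9: δ(q0, □) = (q1, □, L) → 0110100[q1]1□
Step 10: δ(q1, 1) = (q1, 0, L) → 011010[q1]00□
Step 11: δ(q1, 0) = (q2, 1, L) → 01101[q2]010□
Step 12: δ(q2, 0) = (q2, 0, L) → 0110[q2]1010□
Step 13: δ(q2, 1) = (q2, 1, L) → 011[q2]01010□
Step 14: δ(q2, 0) = (q2, 0, L) → 01[q2]101010□
Step 15: δ(q2, 1) = (q2, 1, L) → 0[q2]1101010□
Step 16: δ(q2, 1) = (q2, 1, L) → [q2]01101010□

The machine has not reached a halting state after 16 steps.
The machine did not halt within the 16-step bound.

Answer: No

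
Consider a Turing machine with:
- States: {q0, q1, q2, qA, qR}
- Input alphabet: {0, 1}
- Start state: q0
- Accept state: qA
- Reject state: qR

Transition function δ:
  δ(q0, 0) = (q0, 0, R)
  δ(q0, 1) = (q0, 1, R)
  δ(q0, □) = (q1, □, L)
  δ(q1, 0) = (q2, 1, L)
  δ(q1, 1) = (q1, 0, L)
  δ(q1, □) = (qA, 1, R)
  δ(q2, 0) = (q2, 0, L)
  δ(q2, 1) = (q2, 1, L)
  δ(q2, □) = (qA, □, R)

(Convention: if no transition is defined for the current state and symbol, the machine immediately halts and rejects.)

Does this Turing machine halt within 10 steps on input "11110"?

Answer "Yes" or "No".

Execution trace:
Initial: [q0]11110
Step 1: δ(q0, 1) = (q0, 1, R) → 1[q0]1110
Step 2: δ(q0, 1) = (q0, 1, R) → 11[q0]110
Step 3: δ(q0, 1) = (q0, 1, R) → 111[q0]10
Step 4: δ(q0, 1) = (q0, 1, R) → 1111[q0]0
Step 5: δ(q0, 0) = (q0, 0, R) → 11110[q0]□
Step 6: δ(q0, □) = (q1, □, L) → 1111[q1]0□
Step 7: δ(q1, 0) = (q2, 1, L) → 111[q2]11□
Step 8: δ(q2, 1) = (q2, 1, L) → 11[q2]111□
Step 9: δ(q2, 1) = (q2, 1, L) → 1[q2]1111□
Step 10: δ(q2, 1) = (q2, 1, L) → [q2]11111□

The machine has not reached a halting state after 10 steps.
The machine did not halt within the 10-step bound.

Answer: No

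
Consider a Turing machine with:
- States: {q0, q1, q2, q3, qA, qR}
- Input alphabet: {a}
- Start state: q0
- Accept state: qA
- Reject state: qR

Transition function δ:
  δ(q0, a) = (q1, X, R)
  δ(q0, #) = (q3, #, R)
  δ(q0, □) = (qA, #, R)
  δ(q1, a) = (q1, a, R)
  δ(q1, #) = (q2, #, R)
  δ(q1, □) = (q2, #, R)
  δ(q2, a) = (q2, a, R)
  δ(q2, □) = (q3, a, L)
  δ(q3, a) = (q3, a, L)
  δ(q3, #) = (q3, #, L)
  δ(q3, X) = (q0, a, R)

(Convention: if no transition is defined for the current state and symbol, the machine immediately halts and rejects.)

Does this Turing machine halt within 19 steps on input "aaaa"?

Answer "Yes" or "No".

Execution trace:
Initial: [q0]aaaa
Step 1: δ(q0, a) = (q1, X, R) → X[q1]aaa
Step 2: δ(q1, a) = (q1, a, R) → Xa[q1]aa
Step 3: δ(q1, a) = (q1, a, R) → Xaa[q1]a
Step 4: δ(q1, a) = (q1, a, R) → Xaaa[q1]□
Step 5: δ(q1, □) = (q2, #, R) → Xaaa#[q2]□
Step 6: δ(q2, □) = (q3, a, L) → Xaaa[q3]#a
Step 7: δ(q3, #) = (q3, #, L) → Xaa[q3]a#a
Step 8: δ(q3, a) = (q3, a, L) → Xa[q3]aa#a
Step 9: δ(q3, a) = (q3, a, L) → X[q3]aaa#a
Step 10: δ(q3, a) = (q3, a, L) → [q3]Xaaa#a
Step 11: δ(q3, X) = (q0, a, R) → a[q0]aaa#a
Step 12: δ(q0, a) = (q1, X, R) → aX[q1]aa#a
Step 13: δ(q1, a) = (q1, a, R) → aXa[q1]a#a
Step 14: δ(q1, a) = (q1, a, R) → aXaa[q1]#a
Step 15: δ(q1, #) = (q2, #, R) → aXaa#[q2]a
Step 16: δ(q2, a) = (q2, a, R) → aXaa#a[q2]□
Step 17: δ(q2, □) = (q3, a, L) → aXaa#[q3]aa
Step 18: δ(q3, a) = (q3, a, L) → aXaa[q3]#aa
Step 19: δ(q3, #) = (q3, #, L) → aXa[q3]a#aa

The machine has not reached a halting state after 19 steps.
The machine did not halt within the 19-step bound.

Answer: No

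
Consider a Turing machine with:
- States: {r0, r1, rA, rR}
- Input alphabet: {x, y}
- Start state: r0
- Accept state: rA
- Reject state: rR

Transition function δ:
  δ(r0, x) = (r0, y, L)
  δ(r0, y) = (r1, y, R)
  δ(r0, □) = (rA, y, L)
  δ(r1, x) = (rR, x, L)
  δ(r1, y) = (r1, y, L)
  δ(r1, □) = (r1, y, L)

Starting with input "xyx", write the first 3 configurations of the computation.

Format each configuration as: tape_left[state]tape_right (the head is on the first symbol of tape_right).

Transitions applied:
Step 1: δ(r0, x) = (r0, y, L)
Step 2: δ(r0, □) = (rA, y, L)

The first 3 configurations are:
[r0]xyx ⊢ [r0]□yyx ⊢ [rA]□yyyx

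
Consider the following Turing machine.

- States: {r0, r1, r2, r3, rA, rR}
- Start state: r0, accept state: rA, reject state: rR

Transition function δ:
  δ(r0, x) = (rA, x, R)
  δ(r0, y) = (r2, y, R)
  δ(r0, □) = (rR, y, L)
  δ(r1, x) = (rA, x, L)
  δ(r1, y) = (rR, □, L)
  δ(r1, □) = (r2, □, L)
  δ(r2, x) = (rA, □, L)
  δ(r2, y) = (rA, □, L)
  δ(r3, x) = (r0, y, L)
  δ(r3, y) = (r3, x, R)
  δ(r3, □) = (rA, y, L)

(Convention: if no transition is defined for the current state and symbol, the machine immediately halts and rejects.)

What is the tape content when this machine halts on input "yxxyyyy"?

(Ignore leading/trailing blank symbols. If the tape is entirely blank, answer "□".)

Execution trace:
Initial: [r0]yxxyyyy
Step 1: δ(r0, y) = (r2, y, R) → y[r2]xxyyyy
Step 2: δ(r2, x) = (rA, □, L) → [rA]y□xyyyy

The machine reaches the accept state rA and halts.

Final tape (ignoring leading/trailing blanks): y□xyyyy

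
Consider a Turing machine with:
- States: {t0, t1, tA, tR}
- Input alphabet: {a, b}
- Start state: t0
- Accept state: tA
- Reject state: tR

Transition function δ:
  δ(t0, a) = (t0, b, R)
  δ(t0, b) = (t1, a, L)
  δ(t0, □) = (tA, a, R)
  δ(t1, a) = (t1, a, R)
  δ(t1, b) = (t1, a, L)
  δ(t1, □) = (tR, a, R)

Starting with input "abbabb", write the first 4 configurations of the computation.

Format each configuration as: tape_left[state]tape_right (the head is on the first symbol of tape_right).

Transitions applied:
Step 1: δ(t0, a) = (t0, b, R)
Step 2: δ(t0, b) = (t1, a, L)
Step 3: δ(t1, b) = (t1, a, L)

The first 4 configurations are:
[t0]abbabb ⊢ b[t0]bbabb ⊢ [t1]bababb ⊢ [t1]□aababb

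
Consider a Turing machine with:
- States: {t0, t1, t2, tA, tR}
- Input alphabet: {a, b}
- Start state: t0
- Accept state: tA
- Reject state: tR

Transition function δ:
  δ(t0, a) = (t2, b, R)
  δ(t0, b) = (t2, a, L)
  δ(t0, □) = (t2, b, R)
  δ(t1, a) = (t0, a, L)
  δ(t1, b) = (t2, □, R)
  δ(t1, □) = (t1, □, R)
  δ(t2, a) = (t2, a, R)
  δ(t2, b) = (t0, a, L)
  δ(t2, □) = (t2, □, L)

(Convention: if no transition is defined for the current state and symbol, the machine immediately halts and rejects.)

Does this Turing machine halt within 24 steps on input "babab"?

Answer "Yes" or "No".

Execution trace:
Initial: [t0]babab
Step 1: δ(t0, b) = (t2, a, L) → [t2]□aabab
Step 2: δ(t2, □) = (t2, □, L) → [t2]□□aabab
Step 3: δ(t2, □) = (t2, □, L) → [t2]□□□aabab
Step 4: δ(t2, □) = (t2, □, L) → [t2]□□□□aabab
Step 5: δ(t2, □) = (t2, □, L) → [t2]□□□□□aabab
Step 6: δ(t2, □) = (t2, □, L) → [t2]□□□□□□aabab
Step 7: δ(t2, □) = (t2, □, L) → [t2]□□□□□□□aabab
Step 8: δ(t2, □) = (t2, □, L) → [t2]□□□□□□□□aabab
Step 9: δ(t2, □) = (t2, □, L) → [t2]□□□□□□□□□aabab
Step 10: δ(t2, □) = (t2, □, L) → [t2]□□□□□□□□□□aabab
Step 11: δ(t2, □) = (t2, □, L) → [t2]□□□□□□□□□□□aabab
Step 12: δ(t2, □) = (t2, □, L) → [t2]□□□□□□□□□□□□aabab
Step 13: δ(t2, □) = (t2, □, L) → [t2]□□□□□□□□□□□□□aabab
Step 14: δ(t2, □) = (t2, □, L) → [t2]□□□□□□□□□□□□□□aabab
Step 15: δ(t2, □) = (t2, □, L) → [t2]□□□□□□□□□□□□□□□aabab
Step 16: δ(t2, □) = (t2, □, L) → [t2]□□□□□□□□□□□□□□□□aabab
Step 17: δ(t2, □) = (t2, □, L) → [t2]□□□□□□□□□□□□□□□□□aabab
Step 18: δ(t2, □) = (t2, □, L) → [t2]□□□□□□□□□□□□□□□□□□aabab
Step 19: δ(t2, □) = (t2, □, L) → [t2]□□□□□□□□□□□□□□□□□□□aabab
Step 20: δ(t2, □) = (t2, □, L) → [t2]□□□□□□□□□□□□□□□□□□□□aabab
Step 21: δ(t2, □) = (t2, □, L) → [t2]□□□□□□□□□□□□□□□□□□□□□aabab
Step 22: δ(t2, □) = (t2, □, L) → [t2]□□□□□□□□□□□□□□□□□□□□□□aabab
Step 23: δ(t2, □) = (t2, □, L) → [t2]□□□□□□□□□□□□□□□□□□□□□□□aabab
Step 24: δ(t2, □) = (t2, □, L) → [t2]□□□□□□□□□□□□□□□□□□□□□□□□aabab

The machine has not reached a halting state after 24 steps.
The machine did not halt within the 24-step bound.

Answer: No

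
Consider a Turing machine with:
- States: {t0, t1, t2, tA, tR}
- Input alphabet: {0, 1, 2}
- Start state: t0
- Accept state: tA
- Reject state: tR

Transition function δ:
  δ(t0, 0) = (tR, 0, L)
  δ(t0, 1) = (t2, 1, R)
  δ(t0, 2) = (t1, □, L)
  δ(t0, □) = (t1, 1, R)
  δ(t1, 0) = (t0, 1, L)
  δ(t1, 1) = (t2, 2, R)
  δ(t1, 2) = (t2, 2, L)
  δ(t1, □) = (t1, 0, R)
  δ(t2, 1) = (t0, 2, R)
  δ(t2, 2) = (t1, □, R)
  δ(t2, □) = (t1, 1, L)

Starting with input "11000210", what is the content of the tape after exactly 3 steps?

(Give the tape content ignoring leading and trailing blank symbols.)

Execution trace:
Initial: [t0]11000210
Step 1: δ(t0, 1) = (t2, 1, R) → 1[t2]1000210
Step 2: δ(t2, 1) = (t0, 2, R) → 12[t0]000210
Step 3: δ(t0, 0) = (tR, 0, L) → 1[tR]2000210

The machine reaches the reject state tR and halts.

After 3 steps, the tape (ignoring leading/trailing blanks) is: 12000210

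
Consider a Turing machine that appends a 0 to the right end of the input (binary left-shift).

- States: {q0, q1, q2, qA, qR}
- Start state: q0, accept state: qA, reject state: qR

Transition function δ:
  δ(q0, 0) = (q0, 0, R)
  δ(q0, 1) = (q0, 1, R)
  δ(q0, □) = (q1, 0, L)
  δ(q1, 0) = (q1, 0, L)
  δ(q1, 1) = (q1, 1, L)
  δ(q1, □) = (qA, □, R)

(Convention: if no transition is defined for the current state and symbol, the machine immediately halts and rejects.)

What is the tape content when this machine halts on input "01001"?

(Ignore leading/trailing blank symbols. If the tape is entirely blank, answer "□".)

Execution trace:
Initial: [q0]01001
Step 1: δ(q0, 0) = (q0, 0, R) → 0[q0]1001
Step 2: δ(q0, 1) = (q0, 1, R) → 01[q0]001
Step 3: δ(q0, 0) = (q0, 0, R) → 010[q0]01
Step 4: δ(q0, 0) = (q0, 0, R) → 0100[q0]1
Step 5: δ(q0, 1) = (q0, 1, R) → 01001[q0]□
Step 6: δ(q0, □) = (q1, 0, L) → 0100[q1]10
Step 7: δ(q1, 1) = (q1, 1, L) → 010[q1]010
Step 8: δ(q1, 0) = (q1, 0, L) → 01[q1]0010
Step 9: δ(q1, 0) = (q1, 0, L) → 0[q1]10010
Step 10: δ(q1, 1) = (q1, 1, L) → [q1]010010
Step 11: δ(q1, 0) = (q1, 0, L) → [q1]□010010
Step 12: δ(q1, □) = (qA, □, R) → □[qA]010010

The machine reaches the accept state qA and halts.

Final tape (ignoring leading/trailing blanks): 010010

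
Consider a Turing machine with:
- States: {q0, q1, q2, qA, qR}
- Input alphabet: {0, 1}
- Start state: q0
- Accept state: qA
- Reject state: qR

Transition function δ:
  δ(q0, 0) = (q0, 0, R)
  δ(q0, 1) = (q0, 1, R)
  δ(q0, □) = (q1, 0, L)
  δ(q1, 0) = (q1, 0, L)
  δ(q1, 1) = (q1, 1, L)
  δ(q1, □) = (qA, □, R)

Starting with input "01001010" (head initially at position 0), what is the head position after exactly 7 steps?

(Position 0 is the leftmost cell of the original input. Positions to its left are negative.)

Execution trace (head position shown):
Step 0: [q0]01001010  (head at position 0)
Step 1: move right → 0[q0]1001010  (head at position 1)
Step 2: move right → 01[q0]001010  (head at position 2)
Step 3: move right → 010[q0]01010  (head at position 3)
Step 4: move right → 0100[q0]1010  (head at position 4)
Step 5: move right → 01001[q0]010  (head at position 5)
Step 6: move right → 010010[q0]10  (head at position 6)
Step 7: move right → 0100101[q0]0  (head at position 7)

After 7 steps, the head is at position 7.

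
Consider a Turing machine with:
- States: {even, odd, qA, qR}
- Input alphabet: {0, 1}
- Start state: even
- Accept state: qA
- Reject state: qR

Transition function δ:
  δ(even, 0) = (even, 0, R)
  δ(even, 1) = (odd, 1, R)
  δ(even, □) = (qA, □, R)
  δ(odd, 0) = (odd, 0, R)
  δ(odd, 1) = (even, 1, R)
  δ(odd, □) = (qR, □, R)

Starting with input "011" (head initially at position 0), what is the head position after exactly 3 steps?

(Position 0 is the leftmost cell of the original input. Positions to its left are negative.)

Execution trace (head position shown):
Step 0: [even]011  (head at position 0)
Step 1: move right → 0[even]11  (head at position 1)
Step 2: move right → 01[odd]1  (head at position 2)
Step 3: move right → 011[even]□  (head at position 3)

After 3 steps, the head is at position 3.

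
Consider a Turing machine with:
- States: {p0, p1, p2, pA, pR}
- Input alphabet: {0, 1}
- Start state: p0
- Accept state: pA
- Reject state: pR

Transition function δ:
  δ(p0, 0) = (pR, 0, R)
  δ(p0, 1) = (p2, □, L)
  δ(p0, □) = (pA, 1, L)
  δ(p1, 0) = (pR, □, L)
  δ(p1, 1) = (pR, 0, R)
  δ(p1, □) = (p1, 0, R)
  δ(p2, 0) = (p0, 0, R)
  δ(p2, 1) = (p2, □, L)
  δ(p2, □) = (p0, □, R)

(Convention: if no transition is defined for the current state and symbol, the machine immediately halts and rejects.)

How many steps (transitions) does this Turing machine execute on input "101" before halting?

Execution trace:
Initial: [p0]101
Step 1: δ(p0, 1) = (p2, □, L) → [p2]□□01
Step 2: δ(p2, □) = (p0, □, R) → □[p0]□01
Step 3: δ(p0, □) = (pA, 1, L) → [pA]□101

The machine reaches the accept state pA and halts.

The machine executed 3 steps before halting.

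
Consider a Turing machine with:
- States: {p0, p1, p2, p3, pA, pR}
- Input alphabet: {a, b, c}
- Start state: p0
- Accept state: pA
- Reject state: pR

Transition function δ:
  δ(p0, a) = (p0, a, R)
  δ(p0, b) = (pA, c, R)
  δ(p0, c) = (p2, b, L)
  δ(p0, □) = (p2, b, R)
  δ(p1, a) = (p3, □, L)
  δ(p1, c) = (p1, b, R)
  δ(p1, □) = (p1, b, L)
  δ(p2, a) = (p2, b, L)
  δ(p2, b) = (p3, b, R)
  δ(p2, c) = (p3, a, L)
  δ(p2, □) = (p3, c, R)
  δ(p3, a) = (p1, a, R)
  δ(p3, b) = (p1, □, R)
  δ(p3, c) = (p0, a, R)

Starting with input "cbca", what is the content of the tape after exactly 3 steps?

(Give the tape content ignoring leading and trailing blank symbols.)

Execution trace:
Initial: [p0]cbca
Step 1: δ(p0, c) = (p2, b, L) → [p2]□bbca
Step 2: δ(p2, □) = (p3, c, R) → c[p3]bbca
Step 3: δ(p3, b) = (p1, □, R) → c□[p1]bca

No transition is defined for δ(p1, b). By convention the machine halts and rejects.

After 3 steps, the tape (ignoring leading/trailing blanks) is: c□bca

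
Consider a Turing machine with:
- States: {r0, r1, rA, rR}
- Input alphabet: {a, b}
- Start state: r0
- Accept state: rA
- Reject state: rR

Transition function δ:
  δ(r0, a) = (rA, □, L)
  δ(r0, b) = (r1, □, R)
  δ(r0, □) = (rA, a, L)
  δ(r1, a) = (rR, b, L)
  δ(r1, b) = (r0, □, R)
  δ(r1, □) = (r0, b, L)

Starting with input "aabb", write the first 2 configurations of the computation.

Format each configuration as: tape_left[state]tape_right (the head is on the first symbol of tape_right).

Transitions applied:
Step 1: δ(r0, a) = (rA, □, L)

The first 2 configurations are:
[r0]aabb ⊢ [rA]□□abb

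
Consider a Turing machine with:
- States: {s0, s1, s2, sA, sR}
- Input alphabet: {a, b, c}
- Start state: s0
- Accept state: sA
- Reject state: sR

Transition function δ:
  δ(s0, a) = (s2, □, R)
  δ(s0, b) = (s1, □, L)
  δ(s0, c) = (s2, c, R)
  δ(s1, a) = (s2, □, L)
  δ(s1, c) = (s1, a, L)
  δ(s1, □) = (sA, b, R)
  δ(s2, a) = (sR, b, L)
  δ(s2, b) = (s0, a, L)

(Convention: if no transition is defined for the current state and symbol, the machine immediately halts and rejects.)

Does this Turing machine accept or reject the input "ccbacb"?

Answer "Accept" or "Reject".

Execution trace:
Initial: [s0]ccbacb
Step 1: δ(s0, c) = (s2, c, R) → c[s2]cbacb

No transition is defined for δ(s2, c). By convention the machine halts and rejects.

Answer: Reject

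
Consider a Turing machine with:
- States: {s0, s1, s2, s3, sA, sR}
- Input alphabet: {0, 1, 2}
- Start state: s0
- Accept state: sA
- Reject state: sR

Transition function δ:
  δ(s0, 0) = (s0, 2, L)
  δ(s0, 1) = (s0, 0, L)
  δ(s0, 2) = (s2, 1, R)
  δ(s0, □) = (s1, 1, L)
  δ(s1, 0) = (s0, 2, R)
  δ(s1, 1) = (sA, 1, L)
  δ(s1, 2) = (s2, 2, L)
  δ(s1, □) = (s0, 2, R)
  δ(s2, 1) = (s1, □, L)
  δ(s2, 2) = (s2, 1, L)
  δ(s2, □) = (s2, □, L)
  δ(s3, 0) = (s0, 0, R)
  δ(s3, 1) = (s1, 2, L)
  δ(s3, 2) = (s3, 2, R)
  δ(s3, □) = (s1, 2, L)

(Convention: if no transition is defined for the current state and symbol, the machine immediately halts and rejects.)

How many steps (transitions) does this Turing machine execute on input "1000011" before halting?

Execution trace:
Initial: [s0]1000011
Step 1: δ(s0, 1) = (s0, 0, L) → [s0]□0000011
Step 2: δ(s0, □) = (s1, 1, L) → [s1]□10000011
Step 3: δ(s1, □) = (s0, 2, R) → 2[s0]10000011
Step 4: δ(s0, 1) = (s0, 0, L) → [s0]200000011
Step 5: δ(s0, 2) = (s2, 1, R) → 1[s2]00000011

No transition is defined for δ(s2, 0). By convention the machine halts and rejects.

The machine executed 5 steps before halting.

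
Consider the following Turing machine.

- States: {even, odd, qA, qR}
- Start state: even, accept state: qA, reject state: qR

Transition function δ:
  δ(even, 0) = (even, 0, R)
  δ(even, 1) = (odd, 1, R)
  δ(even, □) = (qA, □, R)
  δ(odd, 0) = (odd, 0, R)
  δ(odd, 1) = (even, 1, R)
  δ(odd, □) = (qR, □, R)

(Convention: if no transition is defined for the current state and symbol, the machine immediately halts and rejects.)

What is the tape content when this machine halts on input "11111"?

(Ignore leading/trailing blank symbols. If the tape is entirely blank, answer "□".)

Execution trace:
Initial: [even]11111
Step 1: δ(even, 1) = (odd, 1, R) → 1[odd]1111
Step 2: δ(odd, 1) = (even, 1, R) → 11[even]111
Step 3: δ(even, 1) = (odd, 1, R) → 111[odd]11
Step 4: δ(odd, 1) = (even, 1, R) → 1111[even]1
Step 5: δ(even, 1) = (odd, 1, R) → 11111[odd]□
Step 6: δ(odd, □) = (qR, □, R) → 11111□[qR]□

The machine reaches the reject state qR and halts.

Final tape (ignoring leading/trailing blanks): 11111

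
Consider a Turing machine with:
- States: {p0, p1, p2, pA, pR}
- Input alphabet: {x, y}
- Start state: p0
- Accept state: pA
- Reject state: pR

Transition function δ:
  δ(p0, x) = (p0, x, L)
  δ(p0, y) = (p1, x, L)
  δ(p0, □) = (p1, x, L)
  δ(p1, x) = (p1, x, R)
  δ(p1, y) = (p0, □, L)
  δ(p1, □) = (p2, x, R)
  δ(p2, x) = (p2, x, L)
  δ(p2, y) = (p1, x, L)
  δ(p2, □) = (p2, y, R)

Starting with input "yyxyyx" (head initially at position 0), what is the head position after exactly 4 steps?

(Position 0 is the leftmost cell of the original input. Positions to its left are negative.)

Execution trace (head position shown):
Step 0: [p0]yyxyyx  (head at position 0)
Step 1: move left → [p1]□xyxyyx  (head at position -1)
Step 2: move right → x[p2]xyxyyx  (head at position 0)
Step 3: move left → [p2]xxyxyyx  (head at position -1)
Step 4: move left → [p2]□xxyxyyx  (head at position -2)

After 4 steps, the head is at position -2.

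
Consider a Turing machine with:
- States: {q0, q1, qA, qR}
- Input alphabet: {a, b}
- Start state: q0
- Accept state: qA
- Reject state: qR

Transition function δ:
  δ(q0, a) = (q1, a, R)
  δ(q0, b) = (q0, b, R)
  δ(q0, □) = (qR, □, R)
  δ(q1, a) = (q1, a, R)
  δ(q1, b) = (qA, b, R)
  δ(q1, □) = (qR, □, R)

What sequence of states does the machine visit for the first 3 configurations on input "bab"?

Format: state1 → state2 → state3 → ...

Execution trace:
Initial: [q0]bab
Step 1: δ(q0, b) = (q0, b, R) → b[q0]ab
Step 2: δ(q0, a) = (q1, a, R) → ba[q1]b

State sequence: q0 → q0 → q1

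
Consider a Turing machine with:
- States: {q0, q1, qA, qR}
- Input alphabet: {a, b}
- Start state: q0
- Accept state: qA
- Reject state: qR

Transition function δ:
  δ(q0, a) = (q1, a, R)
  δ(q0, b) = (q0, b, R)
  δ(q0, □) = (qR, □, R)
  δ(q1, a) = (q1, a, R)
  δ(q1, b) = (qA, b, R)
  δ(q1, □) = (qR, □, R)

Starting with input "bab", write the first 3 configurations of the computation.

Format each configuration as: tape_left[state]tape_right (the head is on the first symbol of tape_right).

Transitions applied:
Step 1: δ(q0, b) = (q0, b, R)
Step 2: δ(q0, a) = (q1, a, R)

The first 3 configurations are:
[q0]bab ⊢ b[q0]ab ⊢ ba[q1]b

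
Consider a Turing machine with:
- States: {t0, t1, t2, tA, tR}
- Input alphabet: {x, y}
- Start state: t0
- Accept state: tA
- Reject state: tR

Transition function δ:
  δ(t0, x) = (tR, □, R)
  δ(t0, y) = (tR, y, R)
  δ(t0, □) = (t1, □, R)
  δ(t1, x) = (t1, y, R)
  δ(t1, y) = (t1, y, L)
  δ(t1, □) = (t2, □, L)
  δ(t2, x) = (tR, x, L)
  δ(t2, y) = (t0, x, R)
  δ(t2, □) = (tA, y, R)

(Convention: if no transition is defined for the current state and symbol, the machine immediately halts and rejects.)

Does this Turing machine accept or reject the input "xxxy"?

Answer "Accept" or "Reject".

Execution trace:
Initial: [t0]xxxy
Step 1: δ(t0, x) = (tR, □, R) → □[tR]xxy

The machine reaches the reject state tR and halts.

Answer: Reject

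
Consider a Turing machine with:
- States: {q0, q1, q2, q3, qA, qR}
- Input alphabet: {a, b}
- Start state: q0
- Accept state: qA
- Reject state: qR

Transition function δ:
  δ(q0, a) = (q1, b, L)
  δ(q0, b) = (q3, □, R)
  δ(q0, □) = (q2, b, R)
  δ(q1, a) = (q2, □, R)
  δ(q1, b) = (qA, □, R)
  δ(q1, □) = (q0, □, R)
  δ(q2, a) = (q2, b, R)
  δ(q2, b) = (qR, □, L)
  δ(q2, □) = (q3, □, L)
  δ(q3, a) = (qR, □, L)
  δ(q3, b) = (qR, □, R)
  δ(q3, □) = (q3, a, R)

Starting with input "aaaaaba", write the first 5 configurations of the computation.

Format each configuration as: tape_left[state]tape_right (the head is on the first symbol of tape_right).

Transitions applied:
Step 1: δ(q0, a) = (q1, b, L)
Step 2: δ(q1, □) = (q0, □, R)
Step 3: δ(q0, b) = (q3, □, R)
Step 4: δ(q3, a) = (qR, □, L)

The first 5 configurations are:
[q0]aaaaaba ⊢ [q1]□baaaaba ⊢ □[q0]baaaaba ⊢ □□[q3]aaaaba ⊢ □[qR]□□aaaba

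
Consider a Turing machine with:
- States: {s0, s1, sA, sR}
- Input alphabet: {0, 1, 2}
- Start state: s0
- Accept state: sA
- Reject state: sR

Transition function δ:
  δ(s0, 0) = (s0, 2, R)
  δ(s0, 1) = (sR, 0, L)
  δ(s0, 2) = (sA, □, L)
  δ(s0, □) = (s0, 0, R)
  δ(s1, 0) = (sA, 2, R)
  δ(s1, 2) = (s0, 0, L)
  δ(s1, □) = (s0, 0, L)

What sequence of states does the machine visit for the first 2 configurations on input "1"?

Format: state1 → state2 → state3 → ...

Execution trace:
Initial: [s0]1
Step 1: δ(s0, 1) = (sR, 0, L) → [sR]□0

The machine reaches the reject state sR and halts.

State sequence: s0 → sR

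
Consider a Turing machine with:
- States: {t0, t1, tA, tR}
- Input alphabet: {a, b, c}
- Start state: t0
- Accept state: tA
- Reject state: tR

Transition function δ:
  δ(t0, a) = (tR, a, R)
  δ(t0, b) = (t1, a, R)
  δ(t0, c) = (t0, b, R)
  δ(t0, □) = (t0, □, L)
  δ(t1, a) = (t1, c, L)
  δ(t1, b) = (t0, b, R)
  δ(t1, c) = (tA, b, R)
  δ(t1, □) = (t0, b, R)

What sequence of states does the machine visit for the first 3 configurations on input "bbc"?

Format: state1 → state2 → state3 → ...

Execution trace:
Initial: [t0]bbc
Step 1: δ(t0, b) = (t1, a, R) → a[t1]bc
Step 2: δ(t1, b) = (t0, b, R) → ab[t0]c

State sequence: t0 → t1 → t0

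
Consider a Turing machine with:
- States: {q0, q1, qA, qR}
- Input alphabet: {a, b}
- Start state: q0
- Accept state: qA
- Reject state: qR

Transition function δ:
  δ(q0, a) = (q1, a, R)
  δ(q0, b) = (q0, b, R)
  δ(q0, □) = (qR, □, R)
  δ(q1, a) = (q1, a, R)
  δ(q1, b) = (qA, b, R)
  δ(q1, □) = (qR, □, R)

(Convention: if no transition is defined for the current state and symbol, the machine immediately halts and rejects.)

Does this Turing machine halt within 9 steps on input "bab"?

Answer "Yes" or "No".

Execution trace:
Initial: [q0]bab
Step 1: δ(q0, b) = (q0, b, R) → b[q0]ab
Step 2: δ(q0, a) = (q1, a, R) → ba[q1]b
Step 3: δ(q1, b) = (qA, b, R) → bab[qA]□

The machine reaches the accept state qA and halts.
The machine halted after 3 steps (within the 9-step bound).

Answer: Yes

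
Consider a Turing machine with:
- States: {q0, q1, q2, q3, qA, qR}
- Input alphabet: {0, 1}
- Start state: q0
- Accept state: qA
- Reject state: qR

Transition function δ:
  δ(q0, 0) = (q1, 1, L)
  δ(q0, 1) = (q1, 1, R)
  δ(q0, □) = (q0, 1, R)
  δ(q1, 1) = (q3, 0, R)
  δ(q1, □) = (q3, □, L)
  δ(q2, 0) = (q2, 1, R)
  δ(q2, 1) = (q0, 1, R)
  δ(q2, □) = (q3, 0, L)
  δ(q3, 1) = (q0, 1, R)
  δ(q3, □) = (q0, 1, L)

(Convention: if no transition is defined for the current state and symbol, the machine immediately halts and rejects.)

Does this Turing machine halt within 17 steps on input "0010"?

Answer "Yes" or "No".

Execution trace:
Initial: [q0]0010
Step 1: δ(q0, 0) = (q1, 1, L) → [q1]□1010
Step 2: δ(q1, □) = (q3, □, L) → [q3]□□1010
Step 3: δ(q3, □) = (q0, 1, L) → [q0]□1□1010
Step 4: δ(q0, □) = (q0, 1, R) → 1[q0]1□1010
Step 5: δ(q0, 1) = (q1, 1, R) → 11[q1]□1010
Step 6: δ(q1, □) = (q3, □, L) → 1[q3]1□1010
Step 7: δ(q3, 1) = (q0, 1, R) → 11[q0]□1010
Step 8: δ(q0, □) = (q0, 1, R) → 111[q0]1010
Step 9: δ(q0, 1) = (q1, 1, R) → 1111[q1]010

No transition is defined for δ(q1, 0). By convention the machine halts and rejects.
The machine halted after 9 steps (within the 17-step bound).

Answer: Yes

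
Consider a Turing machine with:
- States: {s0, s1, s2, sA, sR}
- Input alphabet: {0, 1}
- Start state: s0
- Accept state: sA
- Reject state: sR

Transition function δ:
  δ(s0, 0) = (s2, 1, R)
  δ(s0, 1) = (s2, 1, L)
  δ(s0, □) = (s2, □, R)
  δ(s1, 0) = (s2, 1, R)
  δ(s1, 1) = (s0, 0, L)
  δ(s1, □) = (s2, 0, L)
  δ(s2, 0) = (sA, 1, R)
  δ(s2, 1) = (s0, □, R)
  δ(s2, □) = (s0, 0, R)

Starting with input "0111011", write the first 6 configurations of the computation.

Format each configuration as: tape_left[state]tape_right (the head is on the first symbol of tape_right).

Transitions applied:
Step 1: δ(s0, 0) = (s2, 1, R)
Step 2: δ(s2, 1) = (s0, □, R)
Step 3: δ(s0, 1) = (s2, 1, L)
Step 4: δ(s2, □) = (s0, 0, R)
Step 5: δ(s0, 1) = (s2, 1, L)

The first 6 configurations are:
[s0]0111011 ⊢ 1[s2]111011 ⊢ 1□[s0]11011 ⊢ 1[s2]□11011 ⊢ 10[s0]11011 ⊢ 1[s2]011011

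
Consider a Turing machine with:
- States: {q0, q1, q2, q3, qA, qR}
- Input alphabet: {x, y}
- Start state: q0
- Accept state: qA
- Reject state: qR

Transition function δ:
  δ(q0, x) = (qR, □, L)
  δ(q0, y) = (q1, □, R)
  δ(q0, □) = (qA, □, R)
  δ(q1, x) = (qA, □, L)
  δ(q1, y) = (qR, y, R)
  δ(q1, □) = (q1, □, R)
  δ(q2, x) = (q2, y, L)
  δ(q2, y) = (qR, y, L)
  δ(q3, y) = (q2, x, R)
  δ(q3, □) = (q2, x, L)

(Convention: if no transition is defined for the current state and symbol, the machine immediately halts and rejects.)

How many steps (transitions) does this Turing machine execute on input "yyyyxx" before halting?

Execution trace:
Initial: [q0]yyyyxx
Step 1: δ(q0, y) = (q1, □, R) → □[q1]yyyxx
Step 2: δ(q1, y) = (qR, y, R) → □y[qR]yyxx

The machine reaches the reject state qR and halts.

The machine executed 2 steps before halting.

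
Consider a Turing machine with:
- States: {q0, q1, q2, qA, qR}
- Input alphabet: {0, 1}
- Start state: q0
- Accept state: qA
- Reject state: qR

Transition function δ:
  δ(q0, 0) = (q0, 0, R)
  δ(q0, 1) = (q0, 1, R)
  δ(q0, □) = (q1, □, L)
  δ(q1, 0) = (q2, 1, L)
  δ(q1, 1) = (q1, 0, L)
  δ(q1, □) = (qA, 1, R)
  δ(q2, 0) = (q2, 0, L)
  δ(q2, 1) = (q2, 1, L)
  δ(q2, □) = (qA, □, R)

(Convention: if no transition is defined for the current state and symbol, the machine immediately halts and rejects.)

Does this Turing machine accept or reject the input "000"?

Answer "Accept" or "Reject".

Execution trace:
Initial: [q0]000
Step 1: δ(q0, 0) = (q0, 0, R) → 0[q0]00
Step 2: δ(q0, 0) = (q0, 0, R) → 00[q0]0
Step 3: δ(q0, 0) = (q0, 0, R) → 000[q0]□
Step 4: δ(q0, □) = (q1, □, L) → 00[q1]0□
Step 5: δ(q1, 0) = (q2, 1, L) → 0[q2]01□
Step 6: δ(q2, 0) = (q2, 0, L) → [q2]001□
Step 7: δ(q2, 0) = (q2, 0, L) → [q2]□001□
Step 8: δ(q2, □) = (qA, □, R) → □[qA]001□

The machine reaches the accept state qA and halts.

Answer: Accept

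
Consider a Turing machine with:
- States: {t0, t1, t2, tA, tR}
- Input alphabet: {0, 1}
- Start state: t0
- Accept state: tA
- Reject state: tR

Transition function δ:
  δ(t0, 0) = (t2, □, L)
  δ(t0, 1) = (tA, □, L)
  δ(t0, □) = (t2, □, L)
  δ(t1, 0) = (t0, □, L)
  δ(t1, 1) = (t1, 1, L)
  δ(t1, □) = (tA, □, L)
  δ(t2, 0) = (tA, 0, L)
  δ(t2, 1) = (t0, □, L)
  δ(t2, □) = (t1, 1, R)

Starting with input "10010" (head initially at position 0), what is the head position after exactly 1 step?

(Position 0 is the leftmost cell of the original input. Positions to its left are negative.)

Execution trace (head position shown):
Step 0: [t0]10010  (head at position 0)
Step 1: move left → [tA]□□0010  (head at position -1)

After 1 step, the head is at position -1.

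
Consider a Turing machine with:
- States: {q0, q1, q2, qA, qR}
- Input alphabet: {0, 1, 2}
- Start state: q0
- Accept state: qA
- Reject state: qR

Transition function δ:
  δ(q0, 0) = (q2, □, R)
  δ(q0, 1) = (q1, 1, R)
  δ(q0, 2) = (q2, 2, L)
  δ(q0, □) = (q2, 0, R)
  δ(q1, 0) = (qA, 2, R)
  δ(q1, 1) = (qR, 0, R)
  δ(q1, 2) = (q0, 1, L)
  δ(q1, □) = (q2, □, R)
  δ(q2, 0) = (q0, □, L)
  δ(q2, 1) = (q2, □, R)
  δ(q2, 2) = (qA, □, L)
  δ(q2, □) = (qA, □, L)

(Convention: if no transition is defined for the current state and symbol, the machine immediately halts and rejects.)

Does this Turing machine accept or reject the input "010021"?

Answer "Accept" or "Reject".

Execution trace:
Initial: [q0]010021
Step 1: δ(q0, 0) = (q2, □, R) → □[q2]10021
Step 2: δ(q2, 1) = (q2, □, R) → □□[q2]0021
Step 3: δ(q2, 0) = (q0, □, L) → □[q0]□□021
Step 4: δ(q0, □) = (q2, 0, R) → □0[q2]□021
Step 5: δ(q2, □) = (qA, □, L) → □[qA]0□021

The machine reaches the accept state qA and halts.

Answer: Accept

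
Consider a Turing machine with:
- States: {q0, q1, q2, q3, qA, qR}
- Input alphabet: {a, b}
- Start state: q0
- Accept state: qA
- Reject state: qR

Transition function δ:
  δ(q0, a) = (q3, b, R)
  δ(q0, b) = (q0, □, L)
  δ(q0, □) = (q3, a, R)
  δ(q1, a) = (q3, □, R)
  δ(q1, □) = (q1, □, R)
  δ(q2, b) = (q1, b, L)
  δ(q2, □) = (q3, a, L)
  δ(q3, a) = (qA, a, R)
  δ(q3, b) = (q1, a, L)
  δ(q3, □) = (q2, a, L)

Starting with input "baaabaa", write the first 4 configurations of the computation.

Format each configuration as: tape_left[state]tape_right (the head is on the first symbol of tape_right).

Transitions applied:
Step 1: δ(q0, b) = (q0, □, L)
Step 2: δ(q0, □) = (q3, a, R)
Step 3: δ(q3, □) = (q2, a, L)

The first 4 configurations are:
[q0]baaabaa ⊢ [q0]□□aaabaa ⊢ a[q3]□aaabaa ⊢ [q2]aaaaabaa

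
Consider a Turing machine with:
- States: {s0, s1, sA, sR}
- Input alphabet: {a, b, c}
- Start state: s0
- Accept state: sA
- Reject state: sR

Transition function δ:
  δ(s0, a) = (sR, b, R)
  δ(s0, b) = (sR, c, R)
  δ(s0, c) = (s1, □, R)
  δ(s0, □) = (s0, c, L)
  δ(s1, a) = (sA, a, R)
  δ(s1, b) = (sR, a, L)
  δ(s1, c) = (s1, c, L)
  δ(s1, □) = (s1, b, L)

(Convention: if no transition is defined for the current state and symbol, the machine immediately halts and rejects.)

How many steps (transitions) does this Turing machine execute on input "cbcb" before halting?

Execution trace:
Initial: [s0]cbcb
Step 1: δ(s0, c) = (s1, □, R) → □[s1]bcb
Step 2: δ(s1, b) = (sR, a, L) → [sR]□acb

The machine reaches the reject state sR and halts.

The machine executed 2 steps before halting.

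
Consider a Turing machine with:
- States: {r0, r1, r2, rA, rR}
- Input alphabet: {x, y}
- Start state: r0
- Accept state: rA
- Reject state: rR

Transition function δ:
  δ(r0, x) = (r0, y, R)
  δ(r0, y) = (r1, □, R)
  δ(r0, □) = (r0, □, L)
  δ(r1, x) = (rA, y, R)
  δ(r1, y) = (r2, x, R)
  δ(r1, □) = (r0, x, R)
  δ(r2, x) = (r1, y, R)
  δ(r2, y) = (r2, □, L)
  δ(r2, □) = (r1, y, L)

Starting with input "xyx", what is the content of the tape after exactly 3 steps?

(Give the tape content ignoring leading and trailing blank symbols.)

Execution trace:
Initial: [r0]xyx
Step 1: δ(r0, x) = (r0, y, R) → y[r0]yx
Step 2: δ(r0, y) = (r1, □, R) → y□[r1]x
Step 3: δ(r1, x) = (rA, y, R) → y□y[rA]□

The machine reaches the accept state rA and halts.

After 3 steps, the tape (ignoring leading/trailing blanks) is: y□y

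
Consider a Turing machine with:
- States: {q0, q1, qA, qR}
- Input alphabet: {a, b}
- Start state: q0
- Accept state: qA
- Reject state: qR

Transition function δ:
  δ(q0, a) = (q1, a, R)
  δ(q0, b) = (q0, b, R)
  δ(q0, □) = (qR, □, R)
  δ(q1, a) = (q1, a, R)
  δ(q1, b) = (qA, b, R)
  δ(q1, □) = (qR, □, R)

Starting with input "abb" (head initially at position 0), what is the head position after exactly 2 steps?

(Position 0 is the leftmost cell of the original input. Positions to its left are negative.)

Execution trace (head position shown):
Step 0: [q0]abb  (head at position 0)
Step 1: move right → a[q1]bb  (head at position 1)
Step 2: move right → ab[qA]b  (head at position 2)

After 2 steps, the head is at position 2.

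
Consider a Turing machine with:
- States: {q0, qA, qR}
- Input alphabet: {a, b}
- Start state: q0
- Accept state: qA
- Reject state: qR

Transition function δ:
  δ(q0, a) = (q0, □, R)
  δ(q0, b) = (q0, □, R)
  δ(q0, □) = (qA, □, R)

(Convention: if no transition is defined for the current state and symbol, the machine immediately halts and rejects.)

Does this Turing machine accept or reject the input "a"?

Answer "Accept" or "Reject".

Execution trace:
Initial: [q0]a
Step 1: δ(q0, a) = (q0, □, R) → □[q0]□
Step 2: δ(q0, □) = (qA, □, R) → □□[qA]□

The machine reaches the accept state qA and halts.

Answer: Accept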